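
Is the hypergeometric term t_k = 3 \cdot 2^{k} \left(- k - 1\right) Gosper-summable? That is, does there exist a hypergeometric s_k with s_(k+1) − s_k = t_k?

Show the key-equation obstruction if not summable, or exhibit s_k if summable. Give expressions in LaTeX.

Compute t_(k+1)/t_k: get 2*(k + 2)/(k + 1).
A = 2, B = 1, C = k + 1.
Need (2)·f(k+1) − (1)·f(k) = k + 1.
From deg A=0, deg B=0, deg C=1: d=1.
Solve for f: f(k) = k - 1 (degree 1 ≤ 1).
So s_k = (B(k−1)f/C)·t_k = ((k - 1)/(k + 1))·t_k = 3*2**k*(1 - k).
s_(k+1) − s_k = 3*2**k*(-k - 1) = t_k.

Yes. s_k = 3 \cdot 2^{k} \left(1 - k\right).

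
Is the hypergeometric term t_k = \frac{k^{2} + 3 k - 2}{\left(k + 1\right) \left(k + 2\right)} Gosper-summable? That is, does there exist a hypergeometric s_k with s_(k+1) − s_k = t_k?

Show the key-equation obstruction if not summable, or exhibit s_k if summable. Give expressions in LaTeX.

Yes. s_k = \frac{k \left(k - 3\right)}{k + 1}.

Compute t_(k+1)/t_k: get (k + 1)*(3*k + (k + 1)**2 + 1)/((k + 3)*(k**2 + 3*k - 2)).
Normal form (A,B,C) = (k + 1, k + 3, k**2 + 3*k - 2).
f must satisfy (k + 1)·f(k+1) − (k + 2)·f(k) = k**2 + 3*k - 2.
Bound: deg f ≤ 2.
A polynomial solution: f(k) = k*(k - 3).
Get s_k = R·t_k = k*(k - 3)/(k + 1) with R(k) = B(k−1)f(k)/C(k) = k*(k - 3)*(k + 2)/(k**2 + 3*k - 2).
s_(k+1) − s_k = (k**2 + 3*k - 2)/(k**2 + 3*k + 2) = t_k.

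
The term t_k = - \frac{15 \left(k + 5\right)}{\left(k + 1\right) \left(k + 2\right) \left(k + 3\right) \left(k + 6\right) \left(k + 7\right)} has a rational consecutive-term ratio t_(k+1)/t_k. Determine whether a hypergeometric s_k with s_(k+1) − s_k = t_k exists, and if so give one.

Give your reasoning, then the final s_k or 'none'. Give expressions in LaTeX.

Compute t_(k+1)/t_k: get (k + 1)*(k + 6)**2/((k + 4)*(k + 5)*(k + 8)).
So A=k + 1 and B=k + 8, with C=k**3 + 14*k**2 + 65*k + 100.
f must satisfy (k + 1)·f(k+1) − (k + 7)·f(k) = k**3 + 14*k**2 + 65*k + 100.
d = 6 from the (1,1,3) case.
A polynomial solution: f(k) = k*(k + 3)*(k + 4)**2*(k + 5)**2/36.
Get s_k = R·t_k = 5*k*(-k**2 - 9*k - 20)/(12*(k**3 + 9*k**2 + 20*k + 12)) with R(k) = B(k−1)f(k)/C(k) = k*(k + 3)*(k + 4)*(k + 7)/36.
Check: Δs_k = 15*(-k - 5)/(k**5 + 19*k**4 + 131*k**3 + 401*k**2 + 540*k + 252). ✓

s_k = \frac{5 k \left(- k^{2} - 9 k - 20\right)}{12 \left(k^{3} + 9 k^{2} + 20 k + 12\right)}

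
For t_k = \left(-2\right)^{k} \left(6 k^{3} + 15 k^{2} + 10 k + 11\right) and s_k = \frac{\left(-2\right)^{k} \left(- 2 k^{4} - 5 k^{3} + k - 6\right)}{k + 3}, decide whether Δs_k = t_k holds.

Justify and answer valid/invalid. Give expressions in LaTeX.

Invalid: residual \frac{\left(-2\right)^{k} \left(- 6 k^{4} - 35 k^{3} - 56 k^{2} - 39 k - 36\right)}{k^{2} + 7 k + 12} ≠ 0.

s_(k+1) = (-2)**(k + 1)*(k - 2*(k + 1)**4 - 5*(k + 1)**3 - 5)/(k + 4)
s_(k+1) − s_k = (-2)**k*(6*k**5 + 51*k**4 + 152*k**3 + 205*k**2 + 158*k + 96)/(k**2 + 7*k + 12)
(s_(k+1) − s_k) − t_k = (-2)**k*(-6*k**4 - 35*k**3 - 56*k**2 - 39*k - 36)/(k**2 + 7*k + 12)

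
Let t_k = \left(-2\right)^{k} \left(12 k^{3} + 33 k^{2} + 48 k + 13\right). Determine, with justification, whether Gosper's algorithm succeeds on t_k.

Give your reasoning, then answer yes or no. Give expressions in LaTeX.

Yes. s_k = \left(-2\right)^{k} \left(- 4 k^{3} - 3 k^{2} - 4 k + 3\right).

t_(k+1)/t_k = 2*(-12*k**3 - 69*k**2 - 150*k - 106)/(12*k**3 + 33*k**2 + 48*k + 13).
A = -2, B = 1, C = k**3 + 11*k**2/4 + 4*k + 13/12.
Need (-2)·f(k+1) − (1)·f(k) = k**3 + 11*k**2/4 + 4*k + 13/12.
Degrees (0,0,3) ⇒ d ≤ 3.
Coefficient equations give f(k) = -(4*k**3 + 3*k**2 + 4*k - 3)/12.
Certificate R = B(k−1)f/C = -(4*k**3 + 3*k**2 + 4*k - 3)/(12*k**3 + 33*k**2 + 48*k + 13) gives s_k = (-2)**k*(-4*k**3 - 3*k**2 - 4*k + 3).
s_(k+1) − s_k = (-2)**k*(12*k**3 + 33*k**2 + 48*k + 13) = t_k.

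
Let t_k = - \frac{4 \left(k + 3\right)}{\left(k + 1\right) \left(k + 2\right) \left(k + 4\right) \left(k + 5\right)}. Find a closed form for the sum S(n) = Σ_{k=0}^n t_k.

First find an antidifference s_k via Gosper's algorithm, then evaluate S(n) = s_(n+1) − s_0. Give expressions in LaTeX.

r(k) = (k + 1)*(k + 4)**2/((k + 3)**2*(k + 6)) after simplifying.
A = k + 1, B = k + 6, C = k**2 + 6*k + 9.
f must satisfy (k + 1)·f(k+1) − (k + 5)·f(k) = k**2 + 6*k + 9.
d = 4 from the (1,1,2) case.
Solve for f: f(k) = k*(k + 2)*(k + 3)*(k + 5)/8 (degree 4 ≤ 4).
R(k) = B(k−1)·f(k)/C(k) = k*(k + 2)*(k + 5)**2/(8*(k + 3)); s_k = R·t_k = k*(-k - 5)/(2*(k**2 + 5*k + 4)).
Check: Δs_k = 4*(-k - 3)/(k**4 + 12*k**3 + 49*k**2 + 78*k + 40). ✓
Evaluate: s_(n+1) = (-n**2 - 7*n - 6)/(2*(n**2 + 7*n + 10)); subtract s_(0) = 0 ⇒ S(n) = (-n**2 - 7*n - 6)/(2*(n**2 + 7*n + 10)).

S(n) = \frac{- n^{2} - 7 n - 6}{2 \left(n^{2} + 7 n + 10\right)}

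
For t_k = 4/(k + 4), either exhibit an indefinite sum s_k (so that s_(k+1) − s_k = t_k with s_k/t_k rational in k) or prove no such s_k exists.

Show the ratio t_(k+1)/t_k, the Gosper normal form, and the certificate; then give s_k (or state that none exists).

Ratio r(k) = (k + 4)/(k + 5).
So A=k + 4 and B=k + 5, with C=1.
Need (k + 4)·f(k+1) − (k + 4)·f(k) = 1.
deg f ≤ 0 (via 1,1,0).
Write f(k) = c0. Then LHS − RHS = -1, requiring -1 = 0: contradictory. No certificate.

not Gosper-summable; s_k does not exist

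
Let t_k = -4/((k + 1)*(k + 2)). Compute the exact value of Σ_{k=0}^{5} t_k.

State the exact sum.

t_(k+1)/t_k = (k + 1)/(k + 3).
Normal form (A,B,C) = (k + 1, k + 3, 1).
Set up (k + 1)·f(k+1) − (k + 2)·f(k) − (1) = 0.
From deg A=1, deg B=1, deg C=0: d=1.
Solving with deg f ≤ 1: f(k) = k.
Then R = B(k−1)f/C = k*(k + 2), so s_k = R(k)·t_k = -4*k/(k + 1).
s_(k+1) − s_k = -4/(k**2 + 3*k + 2) = t_k.
Σ_(k=0)^(5) t_k = s_(6) − s_(0) = -24/7 − (0) = -24/7.

Σ = -24/7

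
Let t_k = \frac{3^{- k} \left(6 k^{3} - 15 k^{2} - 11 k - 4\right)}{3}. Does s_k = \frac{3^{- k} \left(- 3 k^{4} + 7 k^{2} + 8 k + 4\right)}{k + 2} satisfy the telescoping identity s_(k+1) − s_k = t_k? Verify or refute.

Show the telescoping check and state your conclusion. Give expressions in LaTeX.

Invalid: residual \frac{2 \cdot 3^{- k} \left(- 3 k^{4} - 3 k^{3} + 25 k^{2} + 19 k + 10\right)}{3 \left(k^{2} + 5 k + 6\right)} ≠ 0.

s_(k+1) = (8*k - 3*(k + 1)**4 + 7*(k + 1)**2 + 12)/(3*3**k*(k + 3))
s_(k+1) − s_k = (6*k**5 + 9*k**4 - 56*k**3 - 99*k**2 - 48*k - 4)/(3*3**k*(k**2 + 5*k + 6))
(s_(k+1) − s_k) − t_k = 2*(-3*k**4 - 3*k**3 + 25*k**2 + 19*k + 10)/(3*3**k*(k**2 + 5*k + 6))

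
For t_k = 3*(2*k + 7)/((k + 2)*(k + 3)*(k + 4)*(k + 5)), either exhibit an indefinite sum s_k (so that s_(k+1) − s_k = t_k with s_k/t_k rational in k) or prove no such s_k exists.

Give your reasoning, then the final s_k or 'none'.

s_k = 3*k*(k + 6)/(8*(k**2 + 6*k + 8))

Compute t_(k+1)/t_k: get (k + 2)*(2*k + 9)/((k + 6)*(2*k + 7)).
So A=k + 2 and B=k + 6, with C=k + 7/2.
Key eq: (k + 2)·f(k+1) = (k + 5)·f(k) + (k + 7/2).
Degrees (1,1,1) ⇒ d ≤ 3.
Coefficient equations give f(k) = k*(k + 3)*(k + 6)/16.
So s_k = (B(k−1)f/C)·t_k = (k*(k + 3)*(k + 5)*(k + 6)/(8*(2*k + 7)))·t_k = 3*k*(k + 6)/(8*(k**2 + 6*k + 8)).
Check: Δs_k = 3*(2*k + 7)/(k**4 + 14*k**3 + 71*k**2 + 154*k + 120). ✓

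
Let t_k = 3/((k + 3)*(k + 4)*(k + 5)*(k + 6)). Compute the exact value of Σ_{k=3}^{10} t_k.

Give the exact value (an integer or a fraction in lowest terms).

Ratio r(k) = (k + 3)/(k + 7).
Gosper form: A/B · C(k+1)/C(k) with A=k + 3, B=k + 7, C=1.
Key eq: (k + 3)·f(k+1) = (k + 6)·f(k) + (1).
Bound: deg f ≤ 3.
Solve for f: f(k) = k*(k**2 + 12*k + 47)/180 (degree 3 ≤ 3).
Then R = B(k−1)f/C = k*(k + 6)*(k**2 + 12*k + 47)/180, so s_k = R(k)·t_k = k*(k**2 + 12*k + 47)/(60*(k + 3)*(k + 4)*(k + 5)).
Δs = 3/(k**4 + 18*k**3 + 119*k**2 + 342*k + 360), as required.
Telescoping: Σ = s_(11) − s_(3) = 11/672 − (23/1680) = 3/1120.

Σ = 3/1120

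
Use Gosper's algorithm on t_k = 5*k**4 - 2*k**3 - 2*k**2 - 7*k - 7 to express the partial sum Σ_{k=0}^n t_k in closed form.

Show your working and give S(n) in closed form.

S(n) = n**5 + 2*n**4 - 5*n**2 - 11*n - 7

t_(k+1)/t_k = (5*k**4 + 18*k**3 + 22*k**2 + 3*k - 13)/(5*k**4 - 2*k**3 - 2*k**2 - 7*k - 7).
Take A(k)=1, B(k)=1, C(k)=k**4 - 2*k**3/5 - 2*k**2/5 - 7*k/5 - 7/5.
Set up (1)·f(k+1) − (1)·f(k) − (k**4 - 2*k**3/5 - 2*k**2/5 - 7*k/5 - 7/5) = 0.
Degrees (0,0,4) ⇒ d ≤ 5.
Match coefficients ⇒ f(k) = k*(k**4 - 3*k**3 + 2*k**2 - 3*k - 4)/5.
R(k) = B(k−1)·f(k)/C(k) = k*(k**4 - 3*k**3 + 2*k**2 - 3*k - 4)/(5*k**4 - 2*k**3 - 2*k**2 - 7*k - 7); s_k = R·t_k = k*(k**4 - 3*k**3 + 2*k**2 - 3*k - 4).
s_(k+1) − s_k = 5*k**4 - 2*k**3 - 2*k**2 - 7*k - 7 = t_k.
Σ_(k=0)^n t_k = s_(n+1) − s_(0) = (n**5 + 2*n**4 - 5*n**2 - 11*n - 7) − (0), i.e. n**5 + 2*n**4 - 5*n**2 - 11*n - 7.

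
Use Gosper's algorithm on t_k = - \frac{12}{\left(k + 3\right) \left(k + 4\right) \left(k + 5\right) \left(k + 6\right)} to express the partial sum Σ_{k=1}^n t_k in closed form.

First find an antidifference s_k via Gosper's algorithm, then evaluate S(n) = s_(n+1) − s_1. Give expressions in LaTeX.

Compute t_(k+1)/t_k: get (k + 3)/(k + 7).
Gosper form: A/B · C(k+1)/C(k) with A=k + 3, B=k + 7, C=1.
Solve (k + 3)·f(k+1) − (k + 6)·f(k) = 1.
d = 3 from the (1,1,0) case.
Solving with deg f ≤ 3: f(k) = k*(k**2 + 12*k + 47)/180.
R(k) = B(k−1)·f(k)/C(k) = k*(k + 6)*(k**2 + 12*k + 47)/180; s_k = R·t_k = k*(-k**2 - 12*k - 47)/(15*(k + 3)*(k + 4)*(k + 5)).
Verify: -12/(k**4 + 18*k**3 + 119*k**2 + 342*k + 360) matches t_k.
s_(n+1) = (-n**3 - 15*n**2 - 74*n - 60)/(15*(n**3 + 15*n**2 + 74*n + 120)) and s_(1) = -1/30, so S(n) = n*(-n**2 - 15*n - 74)/(30*(n**3 + 15*n**2 + 74*n + 120)).

S(n) = \frac{n \left(- n^{2} - 15 n - 74\right)}{30 \left(n^{3} + 15 n^{2} + 74 n + 120\right)}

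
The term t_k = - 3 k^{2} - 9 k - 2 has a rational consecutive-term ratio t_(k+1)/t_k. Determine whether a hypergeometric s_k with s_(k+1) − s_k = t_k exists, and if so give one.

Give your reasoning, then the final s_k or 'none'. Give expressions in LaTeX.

s_k = k \left(- k^{2} - 3 k + 2\right)

Step 1: r(k) = (3*k**2 + 15*k + 14)/(3*k**2 + 9*k + 2).
So A=1 and B=1, with C=k**2 + 3*k + 2/3.
Key eq: (1)·f(k+1) = (1)·f(k) + (k**2 + 3*k + 2/3).
d = 3 from the (0,0,2) case.
A polynomial solution: f(k) = k*(k**2 + 3*k - 2)/3.
Get s_k = R·t_k = k*(-k**2 - 3*k + 2) with R(k) = B(k−1)f(k)/C(k) = k*(k**2 + 3*k - 2)/(3*k**2 + 9*k + 2).
Δs = -3*k**2 - 9*k - 2, as required.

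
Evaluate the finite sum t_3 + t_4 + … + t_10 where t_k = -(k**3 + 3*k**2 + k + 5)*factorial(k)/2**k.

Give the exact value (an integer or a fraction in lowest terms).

Ratio r(k) = (k + 1)*(k + (k + 1)**3 + 3*(k + 1)**2 + 6)/(2*(k**3 + 3*k**2 + k + 5)).
Factor: A=k/2 + 1/2; B=1; C=k**3 + 3*k**2 + k + 5.
Need (k/2 + 1/2)·f(k+1) − (1)·f(k) = k**3 + 3*k**2 + k + 5.
From deg A=1, deg B=0, deg C=3: d=2.
Match coefficients ⇒ f(k) = 2*(k**2 + 2*k - 2).
So s_k = (B(k−1)f/C)·t_k = (2*(k**2 + 2*k - 2)/(k**3 + 3*k**2 + k + 5))·t_k = -2**(1 - k)*(k**2 + 2*k - 2)*factorial(k).
Check: Δs_k = -(k**3 + 3*k**2 + k + 5)*factorial(k)/2**k. ✓
Telescoping: Σ = s_(11) − s_(3) = -21985425/4 − (-39/2) = -21985347/4.

Σ = -21985347/4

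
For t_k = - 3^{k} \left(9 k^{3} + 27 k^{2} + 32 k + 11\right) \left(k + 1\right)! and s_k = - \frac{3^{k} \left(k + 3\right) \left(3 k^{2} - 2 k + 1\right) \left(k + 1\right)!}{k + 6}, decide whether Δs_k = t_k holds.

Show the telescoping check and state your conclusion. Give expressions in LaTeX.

s_(k+1) = -3**(k + 1)*(k + 4)*(3*k**2 + 4*k + 2)*factorial(k + 2)/(k + 7)
s_(k+1) − s_k = -3**k*(9*k**5 + 117*k**4 + 518*k**3 + 988*k**2 + 872*k + 267)*factorial(k + 1)/((k + 6)*(k + 7))
(s_(k+1) − s_k) − t_k = 3**(k + 1)*(9*k**4 + 81*k**3 + 191*k**2 + 205*k + 65)*factorial(k + 1)/((k + 6)*(k + 7))

Invalid: residual \frac{3^{k + 1} \left(9 k^{4} + 81 k^{3} + 191 k^{2} + 205 k + 65\right) \left(k + 1\right)!}{\left(k + 6\right) \left(k + 7\right)} ≠ 0.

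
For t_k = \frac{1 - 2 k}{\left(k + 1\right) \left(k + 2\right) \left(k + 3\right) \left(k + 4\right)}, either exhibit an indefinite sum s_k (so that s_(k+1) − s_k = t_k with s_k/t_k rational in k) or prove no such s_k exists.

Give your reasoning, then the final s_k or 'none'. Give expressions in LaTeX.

s_k = \frac{k}{\left(k + 1\right) \left(k + 2\right) \left(k + 3\right)}

r(k) = (k + 1)*(2*k + 1)/((k + 5)*(2*k - 1)) after simplifying.
Normal form (A,B,C) = (k + 1, k + 5, k - 1/2).
Set up (k + 1)·f(k+1) − (k + 4)·f(k) − (k - 1/2) = 0.
From deg A=1, deg B=1, deg C=1: d=3.
Match coefficients ⇒ f(k) = -k/2.
So s_k = (B(k−1)f/C)·t_k = (-k*(k + 4)/(2*k - 1))·t_k = k/((k + 1)*(k + 2)*(k + 3)).
Δs = (-k*(k + 4) + (k + 1)**2)/((k + 1)*(k + 2)*(k + 3)*(k + 4)), as required.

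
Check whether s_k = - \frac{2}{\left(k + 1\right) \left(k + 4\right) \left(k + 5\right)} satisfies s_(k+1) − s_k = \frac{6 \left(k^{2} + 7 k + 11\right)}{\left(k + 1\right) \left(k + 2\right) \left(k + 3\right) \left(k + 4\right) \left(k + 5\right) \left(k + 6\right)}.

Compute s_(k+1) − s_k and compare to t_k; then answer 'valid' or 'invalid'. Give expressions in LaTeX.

Invalid: residual \frac{2 \left(- 4 k - 9\right)}{k^{6} + 21 k^{5} + 175 k^{4} + 735 k^{3} + 1624 k^{2} + 1764 k + 720} ≠ 0.

s_(k+1) = -2/((k + 2)*(k + 5)*(k + 6))
s_(k+1) − s_k = 2*(3*k + 8)/(k**5 + 18*k**4 + 121*k**3 + 372*k**2 + 508*k + 240)
(s_(k+1) − s_k) − t_k = 2*(-4*k - 9)/(k**6 + 21*k**5 + 175*k**4 + 735*k**3 + 1624*k**2 + 1764*k + 720)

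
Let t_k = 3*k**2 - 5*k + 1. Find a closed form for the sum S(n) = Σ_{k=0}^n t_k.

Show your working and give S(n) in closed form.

Compute t_(k+1)/t_k: get (3*k**2 + k - 1)/(3*k**2 - 5*k + 1).
Factor: A=1; B=1; C=k**2 - 5*k/3 + 1/3.
Solve (1)·f(k+1) − (1)·f(k) = k**2 - 5*k/3 + 1/3.
Degrees (0,0,2) ⇒ d ≤ 3.
Solve for f: f(k) = k*(k - 2)**2/3 (degree 3 ≤ 3).
Get s_k = R·t_k = k*(k**2 - 4*k + 4) with R(k) = B(k−1)f(k)/C(k) = k*(k - 2)**2/(3*k**2 - 5*k + 1).
Δs = 3*k**2 - 5*k + 1, as required.
Σ_(k=0)^n t_k = s_(n+1) − s_(0) = (n**3 - n**2 - n + 1) − (0), i.e. n**3 - n**2 - n + 1.

S(n) = n**3 - n**2 - n + 1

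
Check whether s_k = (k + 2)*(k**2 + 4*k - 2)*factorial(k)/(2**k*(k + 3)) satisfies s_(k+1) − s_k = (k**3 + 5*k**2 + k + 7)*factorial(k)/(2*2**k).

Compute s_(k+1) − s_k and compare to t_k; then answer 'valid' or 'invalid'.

Invalid: residual -(k**4 + 8*k**3 + 14*k**2 + 2*k + 25)*factorial(k)/(2*2**k*(k + 3)*(k + 4)) ≠ 0.

s_(k+1) = (k + 3)*(k**2 + 6*k + 3)*factorial(k + 1)/(2*2**k*(k + 4))
s_(k+1) − s_k = (k**5 + 11*k**4 + 40*k**3 + 60*k**2 + 59*k + 59)*factorial(k)/(2*2**k*(k + 3)*(k + 4))
(s_(k+1) − s_k) − t_k = -(k**4 + 8*k**3 + 14*k**2 + 2*k + 25)*factorial(k)/(2*2**k*(k + 3)*(k + 4))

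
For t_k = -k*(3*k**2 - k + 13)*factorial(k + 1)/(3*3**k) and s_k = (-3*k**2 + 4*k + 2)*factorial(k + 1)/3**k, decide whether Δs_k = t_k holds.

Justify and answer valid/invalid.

valid; difference matches t_k

s_(k+1) = -(3*k**2 + 2*k - 3)*factorial(k + 2)/(3*3**k)
s_(k+1) − s_k = -k*(3*k**2 - k + 13)*factorial(k + 1)/(3*3**k)
(s_(k+1) − s_k) − t_k = 0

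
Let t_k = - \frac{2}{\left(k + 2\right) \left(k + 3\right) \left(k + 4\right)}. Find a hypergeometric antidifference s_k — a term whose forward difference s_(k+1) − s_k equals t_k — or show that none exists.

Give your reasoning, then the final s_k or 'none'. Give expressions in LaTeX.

s_k = \frac{k \left(- k - 5\right)}{6 \left(k + 2\right) \left(k + 3\right)}

Ratio r(k) = (k + 2)/(k + 5).
Gosper form: A/B · C(k+1)/C(k) with A=k + 2, B=k + 5, C=1.
Solve (k + 2)·f(k+1) − (k + 4)·f(k) = 1.
Bound: deg f ≤ 2.
Match coefficients ⇒ f(k) = k*(k + 5)/12.
Then R = B(k−1)f/C = k*(k + 4)*(k + 5)/12, so s_k = R(k)·t_k = k*(-k - 5)/(6*(k + 2)*(k + 3)).
Δs = -2/(k**3 + 9*k**2 + 26*k + 24), as required.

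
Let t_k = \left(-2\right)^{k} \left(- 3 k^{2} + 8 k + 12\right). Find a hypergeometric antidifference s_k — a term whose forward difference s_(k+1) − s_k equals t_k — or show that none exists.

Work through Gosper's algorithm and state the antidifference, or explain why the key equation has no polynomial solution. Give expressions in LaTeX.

Ratio r(k) = 2*(-3*k**2 + 2*k + 17)/(3*k**2 - 8*k - 12).
So A=-2 and B=1, with C=k**2 - 8*k/3 - 4.
f must satisfy (-2)·f(k+1) − (1)·f(k) = k**2 - 8*k/3 - 4.
deg f ≤ 2 (via 0,0,2).
Solve for f: f(k) = -(k**2 - 4*k - 2)/3 (degree 2 ≤ 2).
Then R = B(k−1)f/C = -(k**2 - 4*k - 2)/(3*k**2 - 8*k - 12), so s_k = R(k)·t_k = (-2)**k*(k**2 - 4*k - 2).
Δs = (-2)**k*(-3*k**2 + 8*k + 12), as required.

s_k = \left(-2\right)^{k} \left(k^{2} - 4 k - 2\right)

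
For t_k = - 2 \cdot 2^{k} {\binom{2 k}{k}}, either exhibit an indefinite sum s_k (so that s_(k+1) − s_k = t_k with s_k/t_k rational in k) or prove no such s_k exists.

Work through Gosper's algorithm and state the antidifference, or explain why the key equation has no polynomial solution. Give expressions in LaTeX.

no hypergeometric antidifference exists

Ratio r(k) = 4*(2*k + 1)/(k + 1).
Gosper form: A/B · C(k+1)/C(k) with A=8*k + 4, B=k + 1, C=1.
Need (8*k + 4)·f(k+1) − (k)·f(k) = 1.
From deg A=1, deg B=1, deg C=0: d=-1.
deg f ≤ -1 is impossible — no certificate.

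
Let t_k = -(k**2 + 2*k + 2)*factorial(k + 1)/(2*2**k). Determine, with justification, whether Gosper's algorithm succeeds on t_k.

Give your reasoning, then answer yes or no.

Yes. s_k = -(k + 1)*factorial(k + 1)/2**k.

Step 1: r(k) = (k + 2)*(2*k + (k + 1)**2 + 4)/(2*(k**2 + 2*k + 2)).
A = k/2 + 1, B = 1, C = k**2 + 2*k + 2.
Solve (k/2 + 1)·f(k+1) − (1)·f(k) = k**2 + 2*k + 2.
From deg A=1, deg B=0, deg C=2: d=1.
A polynomial solution: f(k) = 2*(k + 1).
So s_k = (B(k−1)f/C)·t_k = (2*(k + 1)/(k**2 + 2*k + 2))·t_k = -(k + 1)*factorial(k + 1)/2**k.
Check: Δs_k = -(k**2 + 2*k + 2)*factorial(k + 1)/(2*2**k). ✓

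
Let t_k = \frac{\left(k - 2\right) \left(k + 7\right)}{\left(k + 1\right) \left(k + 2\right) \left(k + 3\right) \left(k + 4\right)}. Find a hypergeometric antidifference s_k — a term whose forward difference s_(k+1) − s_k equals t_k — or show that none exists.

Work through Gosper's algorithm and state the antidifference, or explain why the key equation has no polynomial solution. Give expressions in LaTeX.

t_(k+1)/t_k = (k - 1)*(k + 1)*(k + 8)/((k - 2)*(k + 5)*(k + 7)).
So A=k + 1 and B=k + 5, with C=k**2 + 5*k - 14.
Set up (k + 1)·f(k+1) − (k + 4)·f(k) − (k**2 + 5*k - 14) = 0.
From deg A=1, deg B=1, deg C=2: d=3.
Match coefficients ⇒ f(k) = -k*(k**2 + 8*k + 19)/2.
So s_k = (B(k−1)f/C)·t_k = (-k*(k + 4)*(k**2 + 8*k + 19)/(2*(k - 2)*(k + 7)))·t_k = k*(-k**2 - 8*k - 19)/(2*(k**3 + 6*k**2 + 11*k + 6)).
Verify: (k**2 + 5*k - 14)/(k**4 + 10*k**3 + 35*k**2 + 50*k + 24) matches t_k.

s_k = \frac{k \left(- k^{2} - 8 k - 19\right)}{2 \left(k^{3} + 6 k^{2} + 11 k + 6\right)}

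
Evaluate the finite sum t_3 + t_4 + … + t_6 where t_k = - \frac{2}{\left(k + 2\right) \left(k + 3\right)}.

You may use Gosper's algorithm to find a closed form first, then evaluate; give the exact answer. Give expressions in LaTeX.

Σ = -8/45

Compute t_(k+1)/t_k: get (k + 2)/(k + 4).
A = k + 2, B = k + 4, C = 1.
f must satisfy (k + 2)·f(k+1) − (k + 3)·f(k) = 1.
d = 1 from the (1,1,0) case.
Solving with deg f ≤ 1: f(k) = k/2.
R(k) = B(k−1)·f(k)/C(k) = k*(k + 3)/2; s_k = R·t_k = -k/(k + 2).
Check: Δs_k = -2/(k**2 + 5*k + 6). ✓
Telescoping: Σ = s_(7) − s_(3) = -7/9 − (-3/5) = -8/45.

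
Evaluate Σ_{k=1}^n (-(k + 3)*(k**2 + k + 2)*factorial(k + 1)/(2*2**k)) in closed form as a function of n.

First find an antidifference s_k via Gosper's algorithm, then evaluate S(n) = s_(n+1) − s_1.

t_(k+1)/t_k = (k + 2)*(k + 4)*(k + (k + 1)**2 + 3)/(2*(k + 3)*(k**2 + k + 2)).
Normal form (A,B,C) = (k/2 + 1, 1, k**3 + 4*k**2 + 5*k + 6).
Solve (k/2 + 1)·f(k+1) − (1)·f(k) = k**3 + 4*k**2 + 5*k + 6.
Degrees (1,0,3) ⇒ d ≤ 2.
Match coefficients ⇒ f(k) = 2*(k**2 + 2*k - 2).
R(k) = B(k−1)·f(k)/C(k) = 2*(k**2 + 2*k - 2)/((k + 3)*(k**2 + k + 2)); s_k = R·t_k = -(k**2 + 2*k - 2)*factorial(k + 1)/2**k.
Check: Δs_k = -(k + 3)*(k**2 + k + 2)*factorial(k + 1)/(2*2**k). ✓
Σ_(k=1)^n t_k = s_(n+1) − s_(1) = (-2**(-n - 1)*(n**2 + 4*n + 1)*factorial(n + 2)) − (-1), i.e. 2**(-n - 1)*(2**(n + 1) - n**4*factorial(n) - 7*n**3*factorial(n) - 15*n**2*factorial(n) - 11*n*factorial(n) - 2*factorial(n)).

S(n) = 2**(-n - 1)*(2**(n + 1) - n**4*factorial(n) - 7*n**3*factorial(n) - 15*n**2*factorial(n) - 11*n*factorial(n) - 2*factorial(n))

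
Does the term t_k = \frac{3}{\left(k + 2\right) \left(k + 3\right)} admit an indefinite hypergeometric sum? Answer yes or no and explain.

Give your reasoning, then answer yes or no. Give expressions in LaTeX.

Ratio r(k) = (k + 2)/(k + 4).
A = k + 2, B = k + 4, C = 1.
Solve (k + 2)·f(k+1) − (k + 3)·f(k) = 1.
From deg A=1, deg B=1, deg C=0: d=1.
Solve for f: f(k) = k/2 (degree 1 ≤ 1).
Get s_k = R·t_k = 3*k/(2*(k + 2)) with R(k) = B(k−1)f(k)/C(k) = k*(k + 3)/2.
Check: Δs_k = 3/(k**2 + 5*k + 6). ✓

Yes. s_k = \frac{3 k}{2 \left(k + 2\right)}.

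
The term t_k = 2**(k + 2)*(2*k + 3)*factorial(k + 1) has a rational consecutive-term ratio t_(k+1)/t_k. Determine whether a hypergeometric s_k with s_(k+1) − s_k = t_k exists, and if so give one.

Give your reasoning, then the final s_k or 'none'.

s_k = 2**(k + 2)*factorial(k + 1)

t_(k+1)/t_k = 2*(k + 2)*(2*k + 5)/(2*k + 3).
So A=2*k + 4 and B=1, with C=k + 3/2.
f must satisfy (2*k + 4)·f(k+1) − (1)·f(k) = k + 3/2.
Degrees (1,0,1) ⇒ d ≤ 0.
Coefficient equations give f(k) = 1/2.
R(k) = B(k−1)·f(k)/C(k) = 1/(2*k + 3); s_k = R·t_k = 2**(k + 2)*factorial(k + 1).
Verify: 2**(k + 2)*(2*k + 3)*factorial(k + 1) matches t_k.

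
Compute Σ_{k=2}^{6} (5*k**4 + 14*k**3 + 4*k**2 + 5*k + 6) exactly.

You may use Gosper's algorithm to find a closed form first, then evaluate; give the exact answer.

Σ = 18020

Compute t_(k+1)/t_k: get (5*k**4 + 34*k**3 + 76*k**2 + 75*k + 34)/(5*k**4 + 14*k**3 + 4*k**2 + 5*k + 6).
Normal form (A,B,C) = (1, 1, k**4 + 14*k**3/5 + 4*k**2/5 + k + 6/5).
Solve (1)·f(k+1) − (1)·f(k) = k**4 + 14*k**3/5 + 4*k**2/5 + k + 6/5.
From deg A=0, deg B=0, deg C=4: d=5.
Solve for f: f(k) = k*(k**4 + k**3 - 4*k**2 + 4*k + 4)/5 (degree 5 ≤ 5).
So s_k = (B(k−1)f/C)·t_k = (k*(k**4 + k**3 - 4*k**2 + 4*k + 4)/(5*k**4 + 14*k**3 + 4*k**2 + 5*k + 6))·t_k = k*(k**4 + k**3 - 4*k**2 + 4*k + 4).
Δs = 5*k**4 + 14*k**3 + 4*k**2 + 5*k + 6, as required.
Σ_(k=2)^(6) t_k = s_(7) − s_(2) = 18060 − (40) = 18020.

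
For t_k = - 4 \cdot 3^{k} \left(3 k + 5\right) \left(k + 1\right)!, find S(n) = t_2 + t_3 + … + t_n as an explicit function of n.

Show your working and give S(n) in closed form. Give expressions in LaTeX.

Step 1: r(k) = 3*(k + 2)*(3*k + 8)/(3*k + 5).
Normal form (A,B,C) = (3*k + 6, 1, k + 5/3).
f must satisfy (3*k + 6)·f(k+1) − (1)·f(k) = k + 5/3.
deg f ≤ 0 (via 1,0,1).
Coefficient equations give f(k) = 1/3.
Get s_k = R·t_k = -4*3**k*factorial(k + 1) with R(k) = B(k−1)f(k)/C(k) = 1/(3*k + 5).
Verify: -4*3**k*(3*k + 5)*factorial(k + 1) matches t_k.
s_(n+1) = -12*3**n*factorial(n + 2) and s_(2) = -216, so S(n) = -12*3**n*factorial(n + 2) + 216.

S(n) = - 12 \cdot 3^{n} \left(n + 2\right)! + 216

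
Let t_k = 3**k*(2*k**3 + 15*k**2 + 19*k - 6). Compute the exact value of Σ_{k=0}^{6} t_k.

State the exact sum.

Ratio r(k) = 3*(2*k**3 + 21*k**2 + 55*k + 30)/(2*k**3 + 15*k**2 + 19*k - 6).
So A=3 and B=1, with C=k**3 + 15*k**2/2 + 19*k/2 - 3.
Set up (3)·f(k+1) − (1)·f(k) − (k**3 + 15*k**2/2 + 19*k/2 - 3) = 0.
Degrees (0,0,3) ⇒ d ≤ 3.
A polynomial solution: f(k) = (k**3 + 3*k**2 - 4*k - 3)/2.
Get s_k = R·t_k = 3**k*(k**3 + 3*k**2 - 4*k - 3) with R(k) = B(k−1)f(k)/C(k) = (k**3 + 3*k**2 - 4*k - 3)/((k + 2)*(2*k**2 + 11*k - 3)).
Verify: 3**k*(2*k**3 + 15*k**2 + 19*k - 6) matches t_k.
Telescoping: Σ = s_(7) − s_(0) = 1003833 − (-3) = 1003836.

Σ = 1003836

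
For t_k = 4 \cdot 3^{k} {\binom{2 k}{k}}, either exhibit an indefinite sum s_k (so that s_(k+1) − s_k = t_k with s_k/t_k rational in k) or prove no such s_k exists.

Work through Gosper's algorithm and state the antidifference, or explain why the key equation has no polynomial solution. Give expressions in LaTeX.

Compute t_(k+1)/t_k: get 6*(2*k + 1)/(k + 1).
So A=12*k + 6 and B=k + 1, with C=1.
Need (12*k + 6)·f(k+1) − (k)·f(k) = 1.
Degrees (1,1,0) ⇒ d ≤ -1.
Negative degree bound (-1): no f exists, t_k not Gosper-summable.

none (Gosper's algorithm certifies no s_k)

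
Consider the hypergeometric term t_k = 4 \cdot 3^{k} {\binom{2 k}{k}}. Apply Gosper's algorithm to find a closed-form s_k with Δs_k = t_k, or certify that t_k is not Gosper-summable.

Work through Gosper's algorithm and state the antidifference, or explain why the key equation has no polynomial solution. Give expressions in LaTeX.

t_(k+1)/t_k = 6*(2*k + 1)/(k + 1).
Take A(k)=12*k + 6, B(k)=k + 1, C(k)=1.
Key eq: (12*k + 6)·f(k+1) = (k)·f(k) + (1).
deg f ≤ -1 (via 1,1,0).
deg f ≤ -1 is impossible — no certificate.

no hypergeometric antidifference exists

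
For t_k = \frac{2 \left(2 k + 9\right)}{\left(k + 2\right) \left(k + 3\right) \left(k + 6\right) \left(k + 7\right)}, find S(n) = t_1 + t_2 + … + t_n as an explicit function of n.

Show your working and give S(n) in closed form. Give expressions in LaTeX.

S(n) = \frac{2 n \left(n + 10\right)}{21 \left(n^{2} + 10 n + 21\right)}

Step 1: r(k) = (k + 2)*(k + 6)*(2*k + 11)/((k + 4)*(k + 8)*(2*k + 9)).
Take A(k)=k + 2, B(k)=k + 8, C(k)=k**3 + 27*k**2/2 + 121*k/2 + 90.
Set up (k + 2)·f(k+1) − (k + 7)·f(k) − (k**3 + 27*k**2/2 + 121*k/2 + 90) = 0.
d = 5 from the (1,1,3) case.
Solving with deg f ≤ 5: f(k) = k*(k + 3)*(k + 4)*(k + 5)*(k + 8)/24.
Get s_k = R·t_k = k*(k + 8)/(6*(k**2 + 8*k + 12)) with R(k) = B(k−1)f(k)/C(k) = k*(k + 3)*(k + 7)*(k + 8)/(12*(2*k + 9)).
Check: Δs_k = 2*(2*k + 9)/(k**4 + 18*k**3 + 113*k**2 + 288*k + 252). ✓
Telescope: S(n) = s_(n+1) − s_(1) = (n**2 + 10*n + 9)/(6*(n**2 + 10*n + 21)) − (1/14) = 2*n*(n + 10)/(21*(n**2 + 10*n + 21)).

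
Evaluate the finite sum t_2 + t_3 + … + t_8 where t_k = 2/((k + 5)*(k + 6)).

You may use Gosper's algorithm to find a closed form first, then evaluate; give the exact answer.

Ratio r(k) = (k + 5)/(k + 7).
Take A(k)=k + 5, B(k)=k + 7, C(k)=1.
Need (k + 5)·f(k+1) − (k + 6)·f(k) = 1.
deg f ≤ 1 (via 1,1,0).
Solving with deg f ≤ 1: f(k) = k/5.
Then R = B(k−1)f/C = k*(k + 6)/5, so s_k = R(k)·t_k = 2*k/(5*(k + 5)).
Check: Δs_k = 2/(k**2 + 11*k + 30). ✓
Sum = s_(9) − s_(2); s_(9) = 9/35, s_(2) = 4/35 ⇒ 1/7.

Σ = 1/7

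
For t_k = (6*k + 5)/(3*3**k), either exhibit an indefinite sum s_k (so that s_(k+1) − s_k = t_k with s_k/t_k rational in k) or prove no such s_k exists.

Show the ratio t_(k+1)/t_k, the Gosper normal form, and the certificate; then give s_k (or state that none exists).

s_k = (-3*k - 4)/3**k

Ratio r(k) = (6*k + 11)/(3*(6*k + 5)).
Gosper form: A/B · C(k+1)/C(k) with A=1/3, B=1, C=k + 5/6.
Key eq: (1/3)·f(k+1) = (1)·f(k) + (k + 5/6).
Degrees (0,0,1) ⇒ d ≤ 1.
A polynomial solution: f(k) = -(3*k + 4)/2.
So s_k = (B(k−1)f/C)·t_k = (-3*(3*k + 4)/(6*k + 5))·t_k = (-3*k - 4)/3**k.
Check: Δs_k = (6*k + 5)/(3*3**k). ✓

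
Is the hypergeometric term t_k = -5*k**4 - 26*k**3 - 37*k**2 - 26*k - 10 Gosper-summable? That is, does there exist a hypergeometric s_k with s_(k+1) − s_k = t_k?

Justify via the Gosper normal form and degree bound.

Yes. s_k = k*(-k**4 - 4*k**3 - k**2 - k - 3).

The ratio is (5*k**4 + 46*k**3 + 145*k**2 + 198*k + 104)/(5*k**4 + 26*k**3 + 37*k**2 + 26*k + 10).
Take A(k)=1, B(k)=1, C(k)=k**4 + 26*k**3/5 + 37*k**2/5 + 26*k/5 + 2.
f must satisfy (1)·f(k+1) − (1)·f(k) = k**4 + 26*k**3/5 + 37*k**2/5 + 26*k/5 + 2.
Degrees (0,0,4) ⇒ d ≤ 5.
Solve for f: f(k) = k*(k + 1)*(k**3 + 3*k**2 - 2*k + 3)/5 (degree 5 ≤ 5).
Certificate R = B(k−1)f/C = k*(k**3 + 3*k**2 - 2*k + 3)/(5*k**3 + 21*k**2 + 16*k + 10) gives s_k = k*(-k**4 - 4*k**3 - k**2 - k - 3).
Check: Δs_k = -5*k**4 - 26*k**3 - 37*k**2 - 26*k - 10. ✓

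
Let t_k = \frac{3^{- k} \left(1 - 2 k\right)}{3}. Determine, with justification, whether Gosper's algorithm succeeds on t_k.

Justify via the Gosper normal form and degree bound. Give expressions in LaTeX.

Yes. s_k = 3^{- k} k.

The ratio is (2*k + 1)/(3*(2*k - 1)).
A = 1/3, B = 1, C = k - 1/2.
Solve (1/3)·f(k+1) − (1)·f(k) = k - 1/2.
d = 1 from the (0,0,1) case.
Match coefficients ⇒ f(k) = -3*k/2.
So s_k = (B(k−1)f/C)·t_k = (-3*k/(2*k - 1))·t_k = k/3**k.
s_(k+1) − s_k = (1 - 2*k)/(3*3**k) = t_k.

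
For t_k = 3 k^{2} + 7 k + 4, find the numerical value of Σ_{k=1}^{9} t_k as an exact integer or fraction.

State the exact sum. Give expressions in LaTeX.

Σ = 1206

Ratio r(k) = (3*k**2 + 13*k + 14)/(3*k**2 + 7*k + 4).
So A=1 and B=1, with C=k**2 + 7*k/3 + 4/3.
f must satisfy (1)·f(k+1) − (1)·f(k) = k**2 + 7*k/3 + 4/3.
Bound: deg f ≤ 3.
Solving with deg f ≤ 3: f(k) = k*(k + 1)**2/3.
Then R = B(k−1)f/C = k*(k + 1)/(3*k + 4), so s_k = R(k)·t_k = k*(k**2 + 2*k + 1).
s_(k+1) − s_k = 3*k**2 + 7*k + 4 = t_k.
Telescoping: Σ = s_(10) − s_(1) = 1210 − (4) = 1206.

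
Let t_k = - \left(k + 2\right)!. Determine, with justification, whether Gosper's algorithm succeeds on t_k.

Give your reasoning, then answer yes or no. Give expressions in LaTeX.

No. Not Gosper-summable.

Compute t_(k+1)/t_k: get k + 3.
Gosper form: A/B · C(k+1)/C(k) with A=k + 3, B=1, C=1.
Need (k + 3)·f(k+1) − (1)·f(k) = 1.
Degrees (1,0,0) ⇒ d ≤ -1.
Bound -1 < 0, so the key equation has no polynomial solution.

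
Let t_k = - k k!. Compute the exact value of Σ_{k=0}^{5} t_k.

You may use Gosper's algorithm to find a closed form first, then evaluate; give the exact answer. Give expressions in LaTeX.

Σ = -719

r(k) = (k + 1)**2/k after simplifying.
Take A(k)=k + 1, B(k)=1, C(k)=k.
Need (k + 1)·f(k+1) − (1)·f(k) = k.
d = 0 from the (1,0,1) case.
Solving with deg f ≤ 0: f(k) = 1.
Certificate R = B(k−1)f/C = 1/k gives s_k = -factorial(k).
Verify: -k*factorial(k) matches t_k.
Σ_(k=0)^(5) t_k = s_(6) − s_(0) = -720 − (-1) = -719.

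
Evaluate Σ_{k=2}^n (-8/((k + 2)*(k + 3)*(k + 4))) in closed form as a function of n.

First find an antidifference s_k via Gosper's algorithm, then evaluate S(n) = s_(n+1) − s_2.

S(n) = (-n**2 - 7*n + 8)/(5*(n**2 + 7*n + 12))

The ratio is (k + 2)/(k + 5).
So A=k + 2 and B=k + 5, with C=1.
Need (k + 2)·f(k+1) − (k + 4)·f(k) = 1.
d = 2 from the (1,1,0) case.
Coefficient equations give f(k) = k*(k + 5)/12.
So s_k = (B(k−1)f/C)·t_k = (k*(k + 4)*(k + 5)/12)·t_k = 2*k*(-k - 5)/(3*(k + 2)*(k + 3)).
Check: Δs_k = -8/(k**3 + 9*k**2 + 26*k + 24). ✓
Telescope: S(n) = s_(n+1) − s_(2) = 2*(-n**2 - 7*n - 6)/(3*(n**2 + 7*n + 12)) − (-7/15) = (-n**2 - 7*n + 8)/(5*(n**2 + 7*n + 12)).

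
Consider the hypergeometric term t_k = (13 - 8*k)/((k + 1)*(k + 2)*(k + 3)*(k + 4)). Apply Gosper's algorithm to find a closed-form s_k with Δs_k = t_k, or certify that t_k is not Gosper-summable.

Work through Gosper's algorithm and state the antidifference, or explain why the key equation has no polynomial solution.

s_k = k*(k**2 + 6*k + 19)/(2*(k + 1)*(k + 2)*(k + 3))

Compute t_(k+1)/t_k: get (k + 1)*(8*k - 5)/((k + 5)*(8*k - 13)).
A = k + 1, B = k + 5, C = k - 13/8.
Solve (k + 1)·f(k+1) − (k + 4)·f(k) = k - 13/8.
d = 3 from the (1,1,1) case.
Solve for f: f(k) = -k*(k**2 + 6*k + 19)/16 (degree 3 ≤ 3).
Then R = B(k−1)f/C = -k*(k + 4)*(k**2 + 6*k + 19)/(2*(8*k - 13)), so s_k = R(k)·t_k = k*(k**2 + 6*k + 19)/(2*(k + 1)*(k + 2)*(k + 3)).
Verify: (13 - 8*k)/(k**4 + 10*k**3 + 35*k**2 + 50*k + 24) matches t_k.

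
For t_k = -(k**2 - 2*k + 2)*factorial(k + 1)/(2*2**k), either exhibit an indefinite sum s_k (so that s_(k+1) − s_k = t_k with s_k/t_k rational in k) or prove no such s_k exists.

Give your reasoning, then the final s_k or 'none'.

t_(k+1)/t_k = (k**3 + 2*k**2 + k + 2)/(2*(k**2 - 2*k + 2)).
Gosper form: A/B · C(k+1)/C(k) with A=k/2 + 1, B=1, C=k**2 - 2*k + 2.
f must satisfy (k/2 + 1)·f(k+1) − (1)·f(k) = k**2 - 2*k + 2.
Degrees (1,0,2) ⇒ d ≤ 1.
A polynomial solution: f(k) = 2*(k - 3).
Certificate R = B(k−1)f/C = 2*(k - 3)/(k**2 - 2*k + 2) gives s_k = -(k - 3)*factorial(k + 1)/2**k.
Δs = -(k**2 - 2*k + 2)*factorial(k + 1)/(2*2**k), as required.

s_k = -(k - 3)*factorial(k + 1)/2**k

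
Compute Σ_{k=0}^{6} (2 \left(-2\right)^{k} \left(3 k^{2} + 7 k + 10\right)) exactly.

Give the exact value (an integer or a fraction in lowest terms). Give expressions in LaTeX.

Σ = 14852

Compute t_(k+1)/t_k: get 2*(-3*k**2 - 13*k - 20)/(3*k**2 + 7*k + 10).
Take A(k)=-2, B(k)=1, C(k)=k**2 + 7*k/3 + 10/3.
Set up (-2)·f(k+1) − (1)·f(k) − (k**2 + 7*k/3 + 10/3) = 0.
deg f ≤ 2 (via 0,0,2).
Solve for f: f(k) = -(k**2 + k + 2)/3 (degree 2 ≤ 2).
So s_k = (B(k−1)f/C)·t_k = (-(k**2 + k + 2)/(3*k**2 + 7*k + 10))·t_k = (-2)**(k + 1)*(k**2 + k + 2).
Δs = 2*(-2)**k*(3*k**2 + 7*k + 10), as required.
Σ_(k=0)^(6) t_k = s_(7) − s_(0) = 14848 − (-4) = 14852.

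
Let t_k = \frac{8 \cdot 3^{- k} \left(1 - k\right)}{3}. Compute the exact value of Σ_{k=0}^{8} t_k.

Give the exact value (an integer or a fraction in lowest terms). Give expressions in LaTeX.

Ratio r(k) = k/(3*(k - 1)).
Factor: A=1/3; B=1; C=k - 1.
Need (1/3)·f(k+1) − (1)·f(k) = k - 1.
deg f ≤ 1 (via 0,0,1).
A polynomial solution: f(k) = -3*(2*k - 1)/4.
So s_k = (B(k−1)f/C)·t_k = (-3*(2*k - 1)/(4*(k - 1)))·t_k = 2*(2*k - 1)/3**k.
Check: Δs_k = 8*(1 - k)/(3*3**k). ✓
Σ_(k=0)^(8) t_k = s_(9) − s_(0) = 34/19683 − (-2) = 39400/19683.

Σ = 39400/19683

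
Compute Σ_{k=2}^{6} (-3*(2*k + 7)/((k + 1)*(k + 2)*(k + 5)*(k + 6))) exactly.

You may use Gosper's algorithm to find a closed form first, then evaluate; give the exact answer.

The ratio is (k + 1)*(k + 5)*(2*k + 9)/((k + 3)*(k + 7)*(2*k + 7)).
Normal form (A,B,C) = (k + 1, k + 7, k**3 + 21*k**2/2 + 73*k/2 + 42).
Need (k + 1)·f(k+1) − (k + 6)·f(k) = k**3 + 21*k**2/2 + 73*k/2 + 42.
Bound: deg f ≤ 5.
Coefficient equations give f(k) = k*(k + 2)*(k + 3)*(k + 4)*(k + 6)/10.
R(k) = B(k−1)·f(k)/C(k) = k*(k + 2)*(k + 6)**2/(5*(2*k + 7)); s_k = R·t_k = 3*k*(-k - 6)/(5*(k**2 + 6*k + 5)).
Verify: 3*(-2*k - 7)/(k**4 + 14*k**3 + 65*k**2 + 112*k + 60) matches t_k.
Sum = s_(7) − s_(2); s_(7) = -91/160, s_(2) = -16/35 ⇒ -25/224.

Σ = -25/224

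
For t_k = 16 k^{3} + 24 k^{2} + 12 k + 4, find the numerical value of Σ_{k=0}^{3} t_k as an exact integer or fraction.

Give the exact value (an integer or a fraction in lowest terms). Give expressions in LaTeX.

t_(k+1)/t_k = (4*k**3 + 18*k**2 + 27*k + 14)/(4*k**3 + 6*k**2 + 3*k + 1).
Gosper form: A/B · C(k+1)/C(k) with A=1, B=1, C=k**3 + 3*k**2/2 + 3*k/4 + 1/4.
Set up (1)·f(k+1) − (1)·f(k) − (k**3 + 3*k**2/2 + 3*k/4 + 1/4) = 0.
d = 4 from the (0,0,3) case.
A polynomial solution: f(k) = k*(k + 1)*(2*k**2 - 2*k + 1)/8.
So s_k = (B(k−1)f/C)·t_k = (k*(2*k**2 - 2*k + 1)/(2*(4*k**2 + 2*k + 1)))·t_k = 2*k*(2*k**3 - k + 1).
Check: Δs_k = 16*k**3 + 24*k**2 + 12*k + 4. ✓
Telescoping: Σ = s_(4) − s_(0) = 1000 − (0) = 1000.

Σ = 1000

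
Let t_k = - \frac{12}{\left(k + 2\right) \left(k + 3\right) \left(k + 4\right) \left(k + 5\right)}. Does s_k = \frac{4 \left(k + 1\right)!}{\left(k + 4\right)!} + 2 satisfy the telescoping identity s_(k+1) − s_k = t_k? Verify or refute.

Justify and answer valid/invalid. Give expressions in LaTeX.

s_(k+1) = 4*factorial(k + 2)/factorial(k + 5) + 2
s_(k+1) − s_k = -12/((k + 2)*(k + 3)*(k + 4)*(k + 5))
(s_(k+1) − s_k) − t_k = 0

Valid: the claim telescopes to t_k.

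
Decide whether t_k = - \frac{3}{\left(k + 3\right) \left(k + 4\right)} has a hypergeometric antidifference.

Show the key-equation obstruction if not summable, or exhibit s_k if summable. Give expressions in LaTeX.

Yes. s_k = - \frac{k}{k + 3}.

t_(k+1)/t_k = (k + 3)/(k + 5).
Take A(k)=k + 3, B(k)=k + 5, C(k)=1.
Set up (k + 3)·f(k+1) − (k + 4)·f(k) − (1) = 0.
deg f ≤ 1 (via 1,1,0).
A polynomial solution: f(k) = k/3.
R(k) = B(k−1)·f(k)/C(k) = k*(k + 4)/3; s_k = R·t_k = -k/(k + 3).
Check: Δs_k = -3/(k**2 + 7*k + 12). ✓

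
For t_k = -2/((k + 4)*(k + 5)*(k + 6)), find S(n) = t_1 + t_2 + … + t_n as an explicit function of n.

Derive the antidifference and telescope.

r(k) = (k + 4)/(k + 7) after simplifying.
Take A(k)=k + 4, B(k)=k + 7, C(k)=1.
f must satisfy (k + 4)·f(k+1) − (k + 6)·f(k) = 1.
From deg A=1, deg B=1, deg C=0: d=2.
Solve for f: f(k) = k*(k + 9)/40 (degree 2 ≤ 2).
Then R = B(k−1)f/C = k*(k + 6)*(k + 9)/40, so s_k = R(k)·t_k = k*(-k - 9)/(20*(k + 4)*(k + 5)).
Δs = -2/(k**3 + 15*k**2 + 74*k + 120), as required.
Evaluate: s_(n+1) = (-n**2 - 11*n - 10)/(20*(n**2 + 11*n + 30)); subtract s_(1) = -1/60 ⇒ S(n) = n*(-n - 11)/(30*(n**2 + 11*n + 30)).

S(n) = n*(-n - 11)/(30*(n**2 + 11*n + 30))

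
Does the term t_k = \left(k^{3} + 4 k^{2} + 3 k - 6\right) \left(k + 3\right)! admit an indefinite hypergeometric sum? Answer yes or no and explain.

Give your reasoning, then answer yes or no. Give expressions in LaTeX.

r(k) = (k**4 + 11*k**3 + 42*k**2 + 58*k + 8)/(k**3 + 4*k**2 + 3*k - 6) after simplifying.
A = k + 4, B = 1, C = k**3 + 4*k**2 + 3*k - 6.
Solve (k + 4)·f(k+1) − (1)·f(k) = k**3 + 4*k**2 + 3*k - 6.
Degrees (1,0,3) ⇒ d ≤ 2.
A polynomial solution: f(k) = (k - 2)*(k + 1).
Get s_k = R·t_k = (k - 2)*(k + 1)*factorial(k + 3) with R(k) = B(k−1)f(k)/C(k) = (k - 2)*(k + 1)/(k**3 + 4*k**2 + 3*k - 6).
Δs = (k**3 + 4*k**2 + 3*k - 6)*factorial(k + 3), as required.

Yes. s_k = \left(k - 2\right) \left(k + 1\right) \left(k + 3\right)!.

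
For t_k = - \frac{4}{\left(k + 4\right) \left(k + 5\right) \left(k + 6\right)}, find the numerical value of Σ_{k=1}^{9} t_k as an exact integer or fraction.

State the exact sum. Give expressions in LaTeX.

The ratio is (k + 4)/(k + 7).
Normal form (A,B,C) = (k + 4, k + 7, 1).
f must satisfy (k + 4)·f(k+1) − (k + 6)·f(k) = 1.
From deg A=1, deg B=1, deg C=0: d=2.
Match coefficients ⇒ f(k) = k*(k + 9)/40.
Certificate R = B(k−1)f/C = k*(k + 6)*(k + 9)/40 gives s_k = k*(-k - 9)/(10*(k + 4)*(k + 5)).
Δs = -4/(k**3 + 15*k**2 + 74*k + 120), as required.
Telescoping: Σ = s_(10) − s_(1) = -19/210 − (-1/30) = -2/35.

Σ = -2/35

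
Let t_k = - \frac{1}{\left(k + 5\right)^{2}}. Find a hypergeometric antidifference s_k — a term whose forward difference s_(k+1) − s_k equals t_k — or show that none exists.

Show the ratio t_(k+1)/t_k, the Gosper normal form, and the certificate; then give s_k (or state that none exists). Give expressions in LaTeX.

Step 1: r(k) = (k + 5)**2/(k + 6)**2.
Normal form (A,B,C) = (k**2 + 10*k + 25, k**2 + 12*k + 36, 1).
Need (k**2 + 10*k + 25)·f(k+1) − (k**2 + 10*k + 25)·f(k) = 1.
Bound: deg f ≤ 0.
Write f(k) = c0. Then LHS − RHS = -1, requiring -1 = 0: contradictory. No certificate.

no hypergeometric antidifference exists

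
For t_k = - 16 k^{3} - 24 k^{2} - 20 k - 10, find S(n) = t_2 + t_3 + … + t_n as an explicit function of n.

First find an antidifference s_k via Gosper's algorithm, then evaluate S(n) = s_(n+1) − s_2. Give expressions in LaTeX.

S(n) = - 4 n^{4} - 16 n^{3} - 26 n^{2} - 24 n + 70

Compute t_(k+1)/t_k: get (8*k**3 + 36*k**2 + 58*k + 35)/(8*k**3 + 12*k**2 + 10*k + 5).
So A=1 and B=1, with C=k**3 + 3*k**2/2 + 5*k/4 + 5/8.
Set up (1)·f(k+1) − (1)·f(k) − (k**3 + 3*k**2/2 + 5*k/4 + 5/8) = 0.
Degrees (0,0,3) ⇒ d ≤ 4.
Coefficient equations give f(k) = k*(2*k**3 + k + 2)/8.
R(k) = B(k−1)·f(k)/C(k) = k*(2*k**3 + k + 2)/(8*k**3 + 12*k**2 + 10*k + 5); s_k = R·t_k = 2*k*(-2*k**3 - k - 2).
Check: Δs_k = -16*k**3 - 24*k**2 - 20*k - 10. ✓
Telescope: S(n) = s_(n+1) − s_(2) = -4*n**4 - 16*n**3 - 26*n**2 - 24*n - 10 − (-80) = -4*n**4 - 16*n**3 - 26*n**2 - 24*n + 70.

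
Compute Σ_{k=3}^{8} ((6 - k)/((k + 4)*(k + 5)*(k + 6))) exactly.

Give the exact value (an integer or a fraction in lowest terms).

Compute t_(k+1)/t_k: get (k - 5)*(k + 4)/((k - 6)*(k + 7)).
So A=k + 4 and B=k + 7, with C=k - 6.
Set up (k + 4)·f(k+1) − (k + 6)·f(k) − (k - 6) = 0.
Degrees (1,1,1) ⇒ d ≤ 2.
Coefficient equations give f(k) = -k*(k + 29)/20.
Certificate R = B(k−1)f/C = -k*(k + 6)*(k + 29)/(20*(k - 6)) gives s_k = k*(k + 29)/(20*(k + 4)*(k + 5)).
Verify: (6 - k)/(k**3 + 15*k**2 + 74*k + 120) matches t_k.
Telescoping: Σ = s_(9) − s_(3) = 171/1820 − (3/35) = 3/364.

Σ = 3/364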